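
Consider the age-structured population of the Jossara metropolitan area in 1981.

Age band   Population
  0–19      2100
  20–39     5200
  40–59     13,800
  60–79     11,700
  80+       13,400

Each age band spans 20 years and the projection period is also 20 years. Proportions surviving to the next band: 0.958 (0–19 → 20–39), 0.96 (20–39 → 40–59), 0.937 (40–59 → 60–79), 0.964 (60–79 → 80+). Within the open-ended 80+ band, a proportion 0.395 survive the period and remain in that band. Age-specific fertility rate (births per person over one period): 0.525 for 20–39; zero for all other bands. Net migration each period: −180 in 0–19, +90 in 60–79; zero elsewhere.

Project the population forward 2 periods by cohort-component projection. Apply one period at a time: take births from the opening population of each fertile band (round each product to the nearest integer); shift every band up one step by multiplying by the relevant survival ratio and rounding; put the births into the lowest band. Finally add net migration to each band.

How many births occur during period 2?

Let group 1 be 0–19 through group 5 = 80+.
Period 1.
Births: 5200 × 0.525 = 2730
Group 2: 2100 × 0.958 = 2012
Group 3: 5200 × 0.96 = 4992
Group 4: 13800 × 0.937 = 12931
Group 5: 11700 × 0.964 + 13400 × 0.395 = 11279 + 5293 = 16572
Net migration: Group 1 − 180 → 2550; Group 4 + 90 → 13021
Giving 2550 / 2012 / 4992 / 13021 / 16572.
Period 2.
Births: 2012 × 0.525 = 1056
Group 2: 2550 × 0.958 = 2443
Group 3: 2012 × 0.96 = 1932
Group 4: 4992 × 0.937 = 4678
Group 5: 13021 × 0.964 + 16572 × 0.395 = 12552 + 6546 = 19098
Net migration: Group 1 − 180 → 876; Group 4 + 90 → 4768
Giving 876 / 2443 / 1932 / 4768 / 19098.

1056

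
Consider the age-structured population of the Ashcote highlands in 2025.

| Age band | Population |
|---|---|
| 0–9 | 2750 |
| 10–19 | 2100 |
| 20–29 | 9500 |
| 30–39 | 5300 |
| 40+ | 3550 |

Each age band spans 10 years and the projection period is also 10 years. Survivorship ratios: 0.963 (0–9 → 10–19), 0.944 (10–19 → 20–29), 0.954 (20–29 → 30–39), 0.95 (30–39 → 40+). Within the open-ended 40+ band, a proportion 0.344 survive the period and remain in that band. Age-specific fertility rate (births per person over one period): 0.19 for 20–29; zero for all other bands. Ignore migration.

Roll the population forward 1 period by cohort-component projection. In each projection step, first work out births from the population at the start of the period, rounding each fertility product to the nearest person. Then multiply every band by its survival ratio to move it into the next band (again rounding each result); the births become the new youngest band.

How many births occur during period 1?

(Bands numbered youngest = 1 to oldest = 5.)
[period 1]
Births: 9500 × 0.19 = 1805
Band 2: 2750 × 0.963 = 2648
Band 3: 2100 × 0.944 = 1982
Band 4: 9500 × 0.954 = 9063
Band 5: 5300 × 0.95 + 3550 × 0.344 = 5035 + 1221 = 6256
End of period: [1805, 2648, 1982, 9063, 6256]

1805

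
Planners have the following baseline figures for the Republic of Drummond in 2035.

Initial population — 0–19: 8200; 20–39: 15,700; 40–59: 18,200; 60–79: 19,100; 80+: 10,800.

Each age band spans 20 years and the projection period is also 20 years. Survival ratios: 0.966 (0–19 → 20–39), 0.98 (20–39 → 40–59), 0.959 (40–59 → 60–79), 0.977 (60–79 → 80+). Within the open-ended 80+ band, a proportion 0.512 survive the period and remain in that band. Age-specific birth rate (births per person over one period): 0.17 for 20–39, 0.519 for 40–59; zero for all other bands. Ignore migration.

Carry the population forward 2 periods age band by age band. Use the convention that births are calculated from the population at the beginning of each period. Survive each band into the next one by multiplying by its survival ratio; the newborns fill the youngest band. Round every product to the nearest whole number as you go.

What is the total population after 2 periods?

(Groups numbered youngest = 1 to oldest = 5.)
After projecting period 1:
Births: 15700 × 0.17 = 2669  |  18200 × 0.519 = 9446 → total 12115
Group 2: 8200 × 0.966 = 7921
Group 3: 15700 × 0.98 = 15386
Group 4: 18200 × 0.959 = 17454
Group 5: 19100 × 0.977 + 10800 × 0.512 = 18661 + 5530 = 24191
End of period: [12115, 7921, 15386, 17454, 24191]
After projecting period 2:
Births: 7921 × 0.17 = 1347  |  15386 × 0.519 = 7985 → total 9332
Group 2: 12115 × 0.966 = 11703
Group 3: 7921 × 0.98 = 7763
Group 4: 15386 × 0.959 = 14755
Group 5: 17454 × 0.977 + 24191 × 0.512 = 17053 + 12386 = 29439
End of period: [9332, 11703, 7763, 14755, 29439]
Total after period 2: 9332 + 11703 + 7763 + 14755 + 29439 = 72992

72992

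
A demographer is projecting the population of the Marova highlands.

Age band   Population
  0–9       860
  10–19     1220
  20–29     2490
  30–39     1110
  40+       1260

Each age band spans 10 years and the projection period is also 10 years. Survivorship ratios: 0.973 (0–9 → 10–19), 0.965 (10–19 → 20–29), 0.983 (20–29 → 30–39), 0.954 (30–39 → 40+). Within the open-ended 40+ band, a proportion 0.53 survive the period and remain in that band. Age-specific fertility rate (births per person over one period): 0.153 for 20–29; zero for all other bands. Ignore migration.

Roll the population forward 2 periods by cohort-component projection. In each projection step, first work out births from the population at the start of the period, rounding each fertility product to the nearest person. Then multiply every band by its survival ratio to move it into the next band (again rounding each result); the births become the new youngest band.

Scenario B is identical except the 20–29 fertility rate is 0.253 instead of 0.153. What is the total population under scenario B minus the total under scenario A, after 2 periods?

Call the groups 1 to 5, youngest first.
[period 1]
Births: 2490 × 0.153 = 381
Group 2: 860 × 0.973 = 837
Group 3: 1220 × 0.965 = 1177
Group 4: 2490 × 0.983 = 2448
Group 5: 1110 × 0.954 + 1260 × 0.53 = 1059 + 668 = 1727
→ [381, 837, 1177, 2448, 1727]
[period 2]
Births: 1177 × 0.153 = 180
Group 2: 381 × 0.973 = 371
Group 3: 837 × 0.965 = 808
Group 4: 1177 × 0.983 = 1157
Group 5: 2448 × 0.954 + 1727 × 0.53 = 2335 + 915 = 3250
→ [180, 371, 808, 1157, 3250]
Scenario A total after 2 periods: 5766
Scenario B projection —
[period 1]
Births: 2490 × 0.253 = 630
Group 2: 860 × 0.973 = 837
Group 3: 1220 × 0.965 = 1177
Group 4: 2490 × 0.983 = 2448
Group 5: 1110 × 0.954 + 1260 × 0.53 = 1059 + 668 = 1727
→ [630, 837, 1177, 2448, 1727]
[period 2]
Births: 1177 × 0.253 = 298
Group 2: 630 × 0.973 = 613
Group 3: 837 × 0.965 = 808
Group 4: 1177 × 0.983 = 1157
Group 5: 2448 × 0.954 + 1727 × 0.53 = 2335 + 915 = 3250
→ [298, 613, 808, 1157, 3250]
Scenario B total after 2 periods: 6126
Difference B − A = 6126 − 5766 = 360

360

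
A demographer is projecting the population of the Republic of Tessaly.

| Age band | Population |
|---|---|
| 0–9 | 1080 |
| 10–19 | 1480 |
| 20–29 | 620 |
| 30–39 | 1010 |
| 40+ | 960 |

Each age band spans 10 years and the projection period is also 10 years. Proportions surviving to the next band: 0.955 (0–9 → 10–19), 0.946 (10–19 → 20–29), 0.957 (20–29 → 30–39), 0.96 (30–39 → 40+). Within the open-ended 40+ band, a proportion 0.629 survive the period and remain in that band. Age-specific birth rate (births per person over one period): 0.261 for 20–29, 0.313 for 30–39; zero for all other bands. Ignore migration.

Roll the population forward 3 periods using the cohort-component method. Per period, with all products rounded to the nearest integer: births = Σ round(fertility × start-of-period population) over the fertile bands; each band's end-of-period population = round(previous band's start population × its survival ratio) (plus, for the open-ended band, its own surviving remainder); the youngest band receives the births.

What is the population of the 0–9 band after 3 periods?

673

(Bands numbered youngest = 1 to oldest = 5.)
Period 1:
Births: 620 * 0.261 = 162, 1010 * 0.313 = 316 ⇒ total 478
Band 2: 1080 * 0.955 = 1031
Band 3: 1480 * 0.946 = 1400
Band 4: 620 * 0.957 = 593
Band 5: 1010 * 0.96 + 960 * 0.629 = 970 + 604 = 1574
Giving 478 / 1031 / 1400 / 593 / 1574.
Period 2:
Births: 1400 * 0.261 = 365, 593 * 0.313 = 186 ⇒ total 551
Band 2: 478 * 0.955 = 456
Band 3: 1031 * 0.946 = 975
Band 4: 1400 * 0.957 = 1340
Band 5: 593 * 0.96 + 1574 * 0.629 = 569 + 990 = 1559
Giving 551 / 456 / 975 / 1340 / 1559.
Period 3:
Births: 975 * 0.261 = 254, 1340 * 0.313 = 419 ⇒ total 673
Band 2: 551 * 0.955 = 526
Band 3: 456 * 0.946 = 431
Band 4: 975 * 0.957 = 933
Band 5: 1340 * 0.96 + 1559 * 0.629 = 1286 + 981 = 2267
Giving 673 / 526 / 431 / 933 / 2267.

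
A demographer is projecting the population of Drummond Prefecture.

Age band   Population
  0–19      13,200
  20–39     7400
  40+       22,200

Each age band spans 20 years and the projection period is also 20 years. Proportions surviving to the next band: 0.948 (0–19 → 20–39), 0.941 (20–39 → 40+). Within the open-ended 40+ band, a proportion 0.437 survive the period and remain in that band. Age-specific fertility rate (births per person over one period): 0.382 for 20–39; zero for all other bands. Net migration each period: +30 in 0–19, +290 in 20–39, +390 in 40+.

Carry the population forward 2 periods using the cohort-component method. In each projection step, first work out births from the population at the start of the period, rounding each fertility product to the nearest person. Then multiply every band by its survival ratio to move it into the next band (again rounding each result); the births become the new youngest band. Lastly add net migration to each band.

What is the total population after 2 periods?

[period 1]
Births: 7400 * 0.382 = 2827
20–39: 13200 * 0.948 = 12514
40+: 7400 * 0.941 + 22200 * 0.437 = 6963 + 9701 = 16664
Net migration: 0–19 + 30 → 2857; 20–39 + 290 → 12804; 40+ + 390 → 17054
Population now: 0–19=2857, 20–39=12804, 40+=17054
[period 2]
Births: 12804 * 0.382 = 4891
20–39: 2857 * 0.948 = 2708
40+: 12804 * 0.941 + 17054 * 0.437 = 12049 + 7453 = 19502
Net migration: 0–19 + 30 → 4921; 20–39 + 290 → 2998; 40+ + 390 → 19892
Population now: 0–19=4921, 20–39=2998, 40+=19892
Total after period 2: 4921 + 2998 + 19892 = 27811

27811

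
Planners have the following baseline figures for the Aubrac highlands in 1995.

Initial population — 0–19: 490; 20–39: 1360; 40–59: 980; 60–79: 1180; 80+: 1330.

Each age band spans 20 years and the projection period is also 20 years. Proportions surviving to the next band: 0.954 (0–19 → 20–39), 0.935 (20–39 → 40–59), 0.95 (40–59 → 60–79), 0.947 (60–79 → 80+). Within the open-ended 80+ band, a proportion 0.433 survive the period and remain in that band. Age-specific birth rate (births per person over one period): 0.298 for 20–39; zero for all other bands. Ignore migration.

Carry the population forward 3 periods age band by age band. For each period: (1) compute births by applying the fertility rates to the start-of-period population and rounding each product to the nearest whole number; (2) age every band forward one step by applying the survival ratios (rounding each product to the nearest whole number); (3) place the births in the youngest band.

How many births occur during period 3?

115

— Period 1 —
Births: 1360 × 0.298 = 405
20–39: 490 × 0.954 = 467
40–59: 1360 × 0.935 = 1272
60–79: 980 × 0.95 = 931
80+: 1180 × 0.947 + 1330 × 0.433 = 1117 + 576 = 1693
Population now: 0–19=405, 20–39=467, 40–59=1272, 60–79=931, 80+=1693
— Period 2 —
Births: 467 × 0.298 = 139
20–39: 405 × 0.954 = 386
40–59: 467 × 0.935 = 437
60–79: 1272 × 0.95 = 1208
80+: 931 × 0.947 + 1693 × 0.433 = 882 + 733 = 1615
Population now: 0–19=139, 20–39=386, 40–59=437, 60–79=1208, 80+=1615
— Period 3 —
Births: 386 × 0.298 = 115
20–39: 139 × 0.954 = 133
40–59: 386 × 0.935 = 361
60–79: 437 × 0.95 = 415
80+: 1208 × 0.947 + 1615 × 0.433 = 1144 + 699 = 1843
Population now: 0–19=115, 20–39=133, 40–59=361, 60–79=415, 80+=1843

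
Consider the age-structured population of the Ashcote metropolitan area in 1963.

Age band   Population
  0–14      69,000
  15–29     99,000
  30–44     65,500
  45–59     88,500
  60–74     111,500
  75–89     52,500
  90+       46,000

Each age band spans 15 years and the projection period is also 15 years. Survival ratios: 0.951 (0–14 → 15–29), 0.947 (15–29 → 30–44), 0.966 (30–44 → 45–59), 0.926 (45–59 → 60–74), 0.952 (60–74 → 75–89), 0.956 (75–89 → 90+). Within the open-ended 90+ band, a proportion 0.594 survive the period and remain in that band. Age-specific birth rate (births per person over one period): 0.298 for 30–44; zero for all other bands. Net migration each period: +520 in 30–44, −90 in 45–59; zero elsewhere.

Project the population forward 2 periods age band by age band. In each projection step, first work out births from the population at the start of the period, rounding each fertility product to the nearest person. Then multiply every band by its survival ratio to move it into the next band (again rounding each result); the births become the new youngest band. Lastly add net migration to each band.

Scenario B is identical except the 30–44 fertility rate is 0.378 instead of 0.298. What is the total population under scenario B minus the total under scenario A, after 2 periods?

Call the bands 1 to 7, youngest first.
After projecting period 1:
Births: 65500 × 0.298 = 19519
Band 2: 69000 × 0.951 = 65619
Band 3: 99000 × 0.947 = 93753
Band 4: 65500 × 0.966 = 63273
Band 5: 88500 × 0.926 = 81951
Band 6: 111500 × 0.952 = 106148
Band 7: 52500 × 0.956 + 46000 × 0.594 = 50190 + 27324 = 77514
Net migration: Band 3 + 520 → 94273; Band 4 − 90 → 63183
→ [19519, 65619, 94273, 63183, 81951, 106148, 77514]
After projecting period 2:
Births: 94273 × 0.298 = 28093
Band 2: 19519 × 0.951 = 18563
Band 3: 65619 × 0.947 = 62141
Band 4: 94273 × 0.966 = 91068
Band 5: 63183 × 0.926 = 58507
Band 6: 81951 × 0.952 = 78017
Band 7: 106148 × 0.956 + 77514 × 0.594 = 101477 + 46043 = 147520
Net migration: Band 3 + 520 → 62661; Band 4 − 90 → 90978
→ [28093, 18563, 62661, 90978, 58507, 78017, 147520]
Scenario A total after 2 periods: 484339
Scenario B projection —
After projecting period 1:
Births: 65500 × 0.378 = 24759
Band 2: 69000 × 0.951 = 65619
Band 3: 99000 × 0.947 = 93753
Band 4: 65500 × 0.966 = 63273
Band 5: 88500 × 0.926 = 81951
Band 6: 111500 × 0.952 = 106148
Band 7: 52500 × 0.956 + 46000 × 0.594 = 50190 + 27324 = 77514
Net migration: Band 3 + 520 → 94273; Band 4 − 90 → 63183
→ [24759, 65619, 94273, 63183, 81951, 106148, 77514]
After projecting period 2:
Births: 94273 × 0.378 = 35635
Band 2: 24759 × 0.951 = 23546
Band 3: 65619 × 0.947 = 62141
Band 4: 94273 × 0.966 = 91068
Band 5: 63183 × 0.926 = 58507
Band 6: 81951 × 0.952 = 78017
Band 7: 106148 × 0.956 + 77514 × 0.594 = 101477 + 46043 = 147520
Net migration: Band 3 + 520 → 62661; Band 4 − 90 → 90978
→ [35635, 23546, 62661, 90978, 58507, 78017, 147520]
Scenario B total after 2 periods: 496864
Difference B − A = 496864 − 484339 = 12525

12525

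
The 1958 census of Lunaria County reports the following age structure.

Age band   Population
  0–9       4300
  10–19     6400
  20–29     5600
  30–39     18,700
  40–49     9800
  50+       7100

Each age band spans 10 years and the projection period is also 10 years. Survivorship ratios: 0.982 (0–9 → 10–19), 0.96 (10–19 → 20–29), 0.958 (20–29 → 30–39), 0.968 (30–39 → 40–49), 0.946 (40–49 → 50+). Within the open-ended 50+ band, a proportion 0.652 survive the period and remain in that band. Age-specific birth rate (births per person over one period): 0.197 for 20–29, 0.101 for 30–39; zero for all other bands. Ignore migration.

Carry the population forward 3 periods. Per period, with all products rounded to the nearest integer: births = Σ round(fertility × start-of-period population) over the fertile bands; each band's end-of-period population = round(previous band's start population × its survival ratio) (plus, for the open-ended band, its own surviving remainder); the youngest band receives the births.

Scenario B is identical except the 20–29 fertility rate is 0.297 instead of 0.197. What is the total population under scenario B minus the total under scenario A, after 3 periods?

1537

(Bands numbered youngest = 1 to oldest = 6.)
After projecting period 1:
Births: 5600 × 0.197 = 1103, 18700 × 0.101 = 1889 → 2992
Band 2: 4300 × 0.982 = 4223
Band 3: 6400 × 0.96 = 6144
Band 4: 5600 × 0.958 = 5365
Band 5: 18700 × 0.968 = 18102
Band 6: 9800 × 0.946 + 7100 × 0.652 = 9271 + 4629 = 13900
Giving 2992 / 4223 / 6144 / 5365 / 18102 / 13900.
After projecting period 2:
Births: 6144 × 0.197 = 1210, 5365 × 0.101 = 542 → 1752
Band 2: 2992 × 0.982 = 2938
Band 3: 4223 × 0.96 = 4054
Band 4: 6144 × 0.958 = 5886
Band 5: 5365 × 0.968 = 5193
Band 6: 18102 × 0.946 + 13900 × 0.652 = 17124 + 9063 = 26187
Giving 1752 / 2938 / 4054 / 5886 / 5193 / 26187.
After projecting period 3:
Births: 4054 × 0.197 = 799, 5886 × 0.101 = 594 → 1393
Band 2: 1752 × 0.982 = 1720
Band 3: 2938 × 0.96 = 2820
Band 4: 4054 × 0.958 = 3884
Band 5: 5886 × 0.968 = 5698
Band 6: 5193 × 0.946 + 26187 × 0.652 = 4913 + 17074 = 21987
Giving 1393 / 1720 / 2820 / 3884 / 5698 / 21987.
Scenario A total after 3 periods: 37502
Scenario B projection —
After projecting period 1:
Births: 5600 × 0.297 = 1663, 18700 × 0.101 = 1889 → 3552
Band 2: 4300 × 0.982 = 4223
Band 3: 6400 × 0.96 = 6144
Band 4: 5600 × 0.958 = 5365
Band 5: 18700 × 0.968 = 18102
Band 6: 9800 × 0.946 + 7100 × 0.652 = 9271 + 4629 = 13900
Giving 3552 / 4223 / 6144 / 5365 / 18102 / 13900.
After projecting period 2:
Births: 6144 × 0.297 = 1825, 5365 × 0.101 = 542 → 2367
Band 2: 3552 × 0.982 = 3488
Band 3: 4223 × 0.96 = 4054
Band 4: 6144 × 0.958 = 5886
Band 5: 5365 × 0.968 = 5193
Band 6: 18102 × 0.946 + 13900 × 0.652 = 17124 + 9063 = 26187
Giving 2367 / 3488 / 4054 / 5886 / 5193 / 26187.
After projecting period 3:
Births: 4054 × 0.297 = 1204, 5886 × 0.101 = 594 → 1798
Band 2: 2367 × 0.982 = 2324
Band 3: 3488 × 0.96 = 3348
Band 4: 4054 × 0.958 = 3884
Band 5: 5886 × 0.968 = 5698
Band 6: 5193 × 0.946 + 26187 × 0.652 = 4913 + 17074 = 21987
Giving 1798 / 2324 / 3348 / 3884 / 5698 / 21987.
Scenario B total after 3 periods: 39039
Difference B − A = 39039 − 37502 = 1537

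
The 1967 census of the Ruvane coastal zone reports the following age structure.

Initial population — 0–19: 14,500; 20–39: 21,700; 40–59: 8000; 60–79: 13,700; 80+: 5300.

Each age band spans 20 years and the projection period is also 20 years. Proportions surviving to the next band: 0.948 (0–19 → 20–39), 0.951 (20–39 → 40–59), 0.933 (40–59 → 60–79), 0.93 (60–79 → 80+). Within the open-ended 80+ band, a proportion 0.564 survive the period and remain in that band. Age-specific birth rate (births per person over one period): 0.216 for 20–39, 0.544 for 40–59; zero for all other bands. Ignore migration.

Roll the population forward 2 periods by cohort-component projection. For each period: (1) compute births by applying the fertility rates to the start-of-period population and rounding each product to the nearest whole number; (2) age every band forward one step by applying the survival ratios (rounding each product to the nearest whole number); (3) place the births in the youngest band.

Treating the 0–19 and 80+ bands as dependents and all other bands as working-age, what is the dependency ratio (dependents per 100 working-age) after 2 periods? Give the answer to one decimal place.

(Groups numbered youngest = 1 to oldest = 5.)
After projecting period 1:
Births: 21700 * 0.216 = 4687  |  8000 * 0.544 = 4352 → 9039
Group 2: 14500 * 0.948 = 13746
Group 3: 21700 * 0.951 = 20637
Group 4: 8000 * 0.933 = 7464
Group 5: 13700 * 0.93 + 5300 * 0.564 = 12741 + 2989 = 15730
→ [9039, 13746, 20637, 7464, 15730]
After projecting period 2:
Births: 13746 * 0.216 = 2969  |  20637 * 0.544 = 11227 → 14196
Group 2: 9039 * 0.948 = 8569
Group 3: 13746 * 0.951 = 13072
Group 4: 20637 * 0.933 = 19254
Group 5: 7464 * 0.93 + 15730 * 0.564 = 6942 + 8872 = 15814
→ [14196, 8569, 13072, 19254, 15814]
Dependents (band 0–19 + band 80+) = 14196 + 15814 = 30010; working-age = 40895; ratio = 30010/40895 × 100 = 73.4

73.4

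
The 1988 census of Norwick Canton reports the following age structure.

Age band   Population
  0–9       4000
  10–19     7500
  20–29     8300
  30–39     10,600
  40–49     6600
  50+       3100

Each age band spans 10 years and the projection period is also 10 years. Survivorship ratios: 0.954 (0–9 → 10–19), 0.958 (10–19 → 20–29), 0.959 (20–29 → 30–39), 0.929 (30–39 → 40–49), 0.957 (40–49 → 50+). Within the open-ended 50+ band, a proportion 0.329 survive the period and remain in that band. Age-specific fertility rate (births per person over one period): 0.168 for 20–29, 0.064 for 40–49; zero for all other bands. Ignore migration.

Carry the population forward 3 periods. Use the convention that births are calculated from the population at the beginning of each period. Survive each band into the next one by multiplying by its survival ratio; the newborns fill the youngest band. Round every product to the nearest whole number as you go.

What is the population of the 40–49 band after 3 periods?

6401

Numbering the groups 1..6 from youngest to oldest:
— Period 1 —
Births: 8300 × 0.168 = 1394  |  6600 × 0.064 = 422 ⇒ total 1816
Group 2: 4000 × 0.954 = 3816
Group 3: 7500 × 0.958 = 7185
Group 4: 8300 × 0.959 = 7960
Group 5: 10600 × 0.929 = 9847
Group 6: 6600 × 0.957 + 3100 × 0.329 = 6316 + 1020 = 7336
→ [1816, 3816, 7185, 7960, 9847, 7336]
— Period 2 —
Births: 7185 × 0.168 = 1207  |  9847 × 0.064 = 630 ⇒ total 1837
Group 2: 1816 × 0.954 = 1732
Group 3: 3816 × 0.958 = 3656
Group 4: 7185 × 0.959 = 6890
Group 5: 7960 × 0.929 = 7395
Group 6: 9847 × 0.957 + 7336 × 0.329 = 9424 + 2414 = 11838
→ [1837, 1732, 3656, 6890, 7395, 11838]
— Period 3 —
Births: 3656 × 0.168 = 614  |  7395 × 0.064 = 473 ⇒ total 1087
Group 2: 1837 × 0.954 = 1752
Group 3: 1732 × 0.958 = 1659
Group 4: 3656 × 0.959 = 3506
Group 5: 6890 × 0.929 = 6401
Group 6: 7395 × 0.957 + 11838 × 0.329 = 7077 + 3895 = 10972
→ [1087, 1752, 1659, 3506, 6401, 10972]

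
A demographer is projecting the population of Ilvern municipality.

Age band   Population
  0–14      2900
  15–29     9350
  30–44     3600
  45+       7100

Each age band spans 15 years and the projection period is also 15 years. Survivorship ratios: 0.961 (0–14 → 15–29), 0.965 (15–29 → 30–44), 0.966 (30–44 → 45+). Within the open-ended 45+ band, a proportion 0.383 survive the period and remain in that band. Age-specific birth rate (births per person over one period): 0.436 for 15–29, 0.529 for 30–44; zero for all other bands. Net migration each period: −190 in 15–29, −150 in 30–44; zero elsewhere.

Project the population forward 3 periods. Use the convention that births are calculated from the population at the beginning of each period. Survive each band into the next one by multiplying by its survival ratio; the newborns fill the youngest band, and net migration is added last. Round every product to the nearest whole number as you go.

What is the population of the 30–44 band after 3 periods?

Period 1.
Births: 9350 × 0.436 = 4077, 3600 × 0.529 = 1904 ⇒ total 5981
15–29: 2900 × 0.961 = 2787
30–44: 9350 × 0.965 = 9023
45+: 3600 × 0.966 + 7100 × 0.383 = 3478 + 2719 = 6197
Net migration: 15–29 − 190 → 2597; 30–44 − 150 → 8873
Population now: 0–14=5981, 15–29=2597, 30–44=8873, 45+=6197
Period 2.
Births: 2597 × 0.436 = 1132, 8873 × 0.529 = 4694 ⇒ total 5826
15–29: 5981 × 0.961 = 5748
30–44: 2597 × 0.965 = 2506
45+: 8873 × 0.966 + 6197 × 0.383 = 8571 + 2373 = 10944
Net migration: 15–29 − 190 → 5558; 30–44 − 150 → 2356
Population now: 0–14=5826, 15–29=5558, 30–44=2356, 45+=10944
Period 3.
Births: 5558 × 0.436 = 2423, 2356 × 0.529 = 1246 ⇒ total 3669
15–29: 5826 × 0.961 = 5599
30–44: 5558 × 0.965 = 5363
45+: 2356 × 0.966 + 10944 × 0.383 = 2276 + 4192 = 6468
Net migration: 15–29 − 190 → 5409; 30–44 − 150 → 5213
Population now: 0–14=3669, 15–29=5409, 30–44=5213, 45+=6468

5213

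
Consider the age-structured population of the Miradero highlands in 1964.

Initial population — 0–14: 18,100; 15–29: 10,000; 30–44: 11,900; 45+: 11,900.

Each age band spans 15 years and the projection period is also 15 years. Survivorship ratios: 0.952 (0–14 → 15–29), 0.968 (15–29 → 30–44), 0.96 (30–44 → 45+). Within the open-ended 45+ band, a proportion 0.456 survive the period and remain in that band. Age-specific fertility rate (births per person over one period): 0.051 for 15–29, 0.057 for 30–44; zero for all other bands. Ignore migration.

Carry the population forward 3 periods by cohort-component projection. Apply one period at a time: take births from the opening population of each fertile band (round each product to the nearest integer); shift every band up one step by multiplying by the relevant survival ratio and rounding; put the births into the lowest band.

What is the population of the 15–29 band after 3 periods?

Period 1:
Births: 10000 × 0.051 = 510, 11900 × 0.057 = 678 → 1188
15–29: 18100 × 0.952 = 17231
30–44: 10000 × 0.968 = 9680
45+: 11900 × 0.96 + 11900 × 0.456 = 11424 + 5426 = 16850
→ [1188, 17231, 9680, 16850]
Period 2:
Births: 17231 × 0.051 = 879, 9680 × 0.057 = 552 → 1431
15–29: 1188 × 0.952 = 1131
30–44: 17231 × 0.968 = 16680
45+: 9680 × 0.96 + 16850 × 0.456 = 9293 + 7684 = 16977
→ [1431, 1131, 16680, 16977]
Period 3:
Births: 1131 × 0.051 = 58, 16680 × 0.057 = 951 → 1009
15–29: 1431 × 0.952 = 1362
30–44: 1131 × 0.968 = 1095
45+: 16680 × 0.96 + 16977 × 0.456 = 16013 + 7742 = 23755
→ [1009, 1362, 1095, 23755]

1362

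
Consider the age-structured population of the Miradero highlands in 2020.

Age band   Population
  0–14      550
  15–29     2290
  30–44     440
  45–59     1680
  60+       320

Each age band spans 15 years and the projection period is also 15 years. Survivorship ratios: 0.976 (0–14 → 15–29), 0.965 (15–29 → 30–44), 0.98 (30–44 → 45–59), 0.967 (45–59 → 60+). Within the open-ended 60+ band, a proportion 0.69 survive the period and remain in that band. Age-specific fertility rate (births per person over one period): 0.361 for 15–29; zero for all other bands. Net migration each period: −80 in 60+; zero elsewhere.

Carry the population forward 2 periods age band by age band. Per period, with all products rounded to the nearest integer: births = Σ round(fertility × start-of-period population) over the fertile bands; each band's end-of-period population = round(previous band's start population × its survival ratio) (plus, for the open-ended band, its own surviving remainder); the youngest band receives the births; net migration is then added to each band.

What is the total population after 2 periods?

5241

After projecting period 1:
Births: 2290 × 0.361 = 827
15–29: 550 × 0.976 = 537
30–44: 2290 × 0.965 = 2210
45–59: 440 × 0.98 = 431
60+: 1680 × 0.967 + 320 × 0.69 = 1625 + 221 = 1846
Net migration: 60+ − 80 → 1766
→ [827, 537, 2210, 431, 1766]
After projecting period 2:
Births: 537 × 0.361 = 194
15–29: 827 × 0.976 = 807
30–44: 537 × 0.965 = 518
45–59: 2210 × 0.98 = 2166
60+: 431 × 0.967 + 1766 × 0.69 = 417 + 1219 = 1636
Net migration: 60+ − 80 → 1556
→ [194, 807, 518, 2166, 1556]
Total after period 2: 194 + 807 + 518 + 2166 + 1556 = 5241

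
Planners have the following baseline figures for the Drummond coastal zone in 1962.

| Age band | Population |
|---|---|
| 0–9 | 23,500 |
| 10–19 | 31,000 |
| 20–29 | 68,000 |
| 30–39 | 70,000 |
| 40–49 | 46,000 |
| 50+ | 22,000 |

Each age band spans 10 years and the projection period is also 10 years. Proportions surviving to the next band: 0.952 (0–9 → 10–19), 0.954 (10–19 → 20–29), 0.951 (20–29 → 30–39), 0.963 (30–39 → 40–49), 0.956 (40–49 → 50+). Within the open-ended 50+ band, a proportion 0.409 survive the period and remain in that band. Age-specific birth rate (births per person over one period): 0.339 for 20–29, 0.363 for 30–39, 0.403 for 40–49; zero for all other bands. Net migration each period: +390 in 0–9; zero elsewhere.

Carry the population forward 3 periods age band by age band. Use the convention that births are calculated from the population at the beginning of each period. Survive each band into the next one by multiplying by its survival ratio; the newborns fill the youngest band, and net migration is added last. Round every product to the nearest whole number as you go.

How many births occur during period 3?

42541

Period 1.
Births: 68000 × 0.339 = 23052 ; 70000 × 0.363 = 25410 ; 46000 × 0.403 = 18538 ⇒ total 67000
10–19: 23500 × 0.952 = 22372
20–29: 31000 × 0.954 = 29574
30–39: 68000 × 0.951 = 64668
40–49: 70000 × 0.963 = 67410
50+: 46000 × 0.956 + 22000 × 0.409 = 43976 + 8998 = 52974
Net migration: 0–9 + 390 → 67390
End of period: [67390, 22372, 29574, 64668, 67410, 52974]
Period 2.
Births: 29574 × 0.339 = 10026 ; 64668 × 0.363 = 23474 ; 67410 × 0.403 = 27166 ⇒ total 60666
10–19: 67390 × 0.952 = 64155
20–29: 22372 × 0.954 = 21343
30–39: 29574 × 0.951 = 28125
40–49: 64668 × 0.963 = 62275
50+: 67410 × 0.956 + 52974 × 0.409 = 64444 + 21666 = 86110
Net migration: 0–9 + 390 → 61056
End of period: [61056, 64155, 21343, 28125, 62275, 86110]
Period 3.
Births: 21343 × 0.339 = 7235 ; 28125 × 0.363 = 10209 ; 62275 × 0.403 = 25097 ⇒ total 42541
10–19: 61056 × 0.952 = 58125
20–29: 64155 × 0.954 = 61204
30–39: 21343 × 0.951 = 20297
40–49: 28125 × 0.963 = 27084
50+: 62275 × 0.956 + 86110 × 0.409 = 59535 + 35219 = 94754
Net migration: 0–9 + 390 → 42931
End of period: [42931, 58125, 61204, 20297, 27084, 94754]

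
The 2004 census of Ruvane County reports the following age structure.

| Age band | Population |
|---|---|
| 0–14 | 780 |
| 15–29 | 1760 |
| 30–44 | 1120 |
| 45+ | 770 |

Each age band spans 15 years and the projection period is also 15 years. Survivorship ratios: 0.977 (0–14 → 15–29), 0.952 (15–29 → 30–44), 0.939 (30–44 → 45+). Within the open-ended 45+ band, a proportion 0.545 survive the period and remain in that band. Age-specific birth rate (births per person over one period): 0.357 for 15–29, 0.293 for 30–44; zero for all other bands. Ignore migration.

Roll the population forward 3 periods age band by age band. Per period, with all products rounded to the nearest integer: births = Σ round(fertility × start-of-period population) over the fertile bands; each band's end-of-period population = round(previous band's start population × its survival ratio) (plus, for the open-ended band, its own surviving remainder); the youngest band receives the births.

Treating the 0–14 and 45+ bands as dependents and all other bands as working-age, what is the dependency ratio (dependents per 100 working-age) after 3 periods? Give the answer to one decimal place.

154.3

Numbering the bands 1..4 from youngest to oldest:
— Period 1 —
Births: 1760 × 0.357 = 628 ; 1120 × 0.293 = 328 — total 956
Band 2: 780 × 0.977 = 762
Band 3: 1760 × 0.952 = 1676
Band 4: 1120 × 0.939 + 770 × 0.545 = 1052 + 420 = 1472
Giving 956 / 762 / 1676 / 1472.
— Period 2 —
Births: 762 × 0.357 = 272 ; 1676 × 0.293 = 491 — total 763
Band 2: 956 × 0.977 = 934
Band 3: 762 × 0.952 = 725
Band 4: 1676 × 0.939 + 1472 × 0.545 = 1574 + 802 = 2376
Giving 763 / 934 / 725 / 2376.
— Period 3 —
Births: 934 × 0.357 = 333 ; 725 × 0.293 = 212 — total 545
Band 2: 763 × 0.977 = 745
Band 3: 934 × 0.952 = 889
Band 4: 725 × 0.939 + 2376 × 0.545 = 681 + 1295 = 1976
Giving 545 / 745 / 889 / 1976.
Dependents (band 0–14 + band 45+) = 545 + 1976 = 2521; working-age = 1634; ratio = 2521/1634 × 100 = 154.3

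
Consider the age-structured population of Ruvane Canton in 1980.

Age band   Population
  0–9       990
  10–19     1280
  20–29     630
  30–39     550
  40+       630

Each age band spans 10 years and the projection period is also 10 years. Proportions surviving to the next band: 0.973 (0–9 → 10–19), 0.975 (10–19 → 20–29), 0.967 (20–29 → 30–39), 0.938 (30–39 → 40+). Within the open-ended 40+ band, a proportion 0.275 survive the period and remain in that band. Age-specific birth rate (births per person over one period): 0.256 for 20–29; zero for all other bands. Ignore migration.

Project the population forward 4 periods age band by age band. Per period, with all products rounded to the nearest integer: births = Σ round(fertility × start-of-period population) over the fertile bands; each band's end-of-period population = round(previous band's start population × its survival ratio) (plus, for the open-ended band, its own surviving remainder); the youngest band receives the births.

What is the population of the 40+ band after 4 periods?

1221

Period 1.
Births: 630 × 0.256 = 161
10–19: 990 × 0.973 = 963
20–29: 1280 × 0.975 = 1248
30–39: 630 × 0.967 = 609
40+: 550 × 0.938 + 630 × 0.275 = 516 + 173 = 689
Giving 161 / 963 / 1248 / 609 / 689.
Period 2.
Births: 1248 × 0.256 = 319
10–19: 161 × 0.973 = 157
20–29: 963 × 0.975 = 939
30–39: 1248 × 0.967 = 1207
40+: 609 × 0.938 + 689 × 0.275 = 571 + 189 = 760
Giving 319 / 157 / 939 / 1207 / 760.
Period 3.
Births: 939 × 0.256 = 240
10–19: 319 × 0.973 = 310
20–29: 157 × 0.975 = 153
30–39: 939 × 0.967 = 908
40+: 1207 × 0.938 + 760 × 0.275 = 1132 + 209 = 1341
Giving 240 / 310 / 153 / 908 / 1341.
Period 4.
Births: 153 × 0.256 = 39
10–19: 240 × 0.973 = 234
20–29: 310 × 0.975 = 302
30–39: 153 × 0.967 = 148
40+: 908 × 0.938 + 1341 × 0.275 = 852 + 369 = 1221
Giving 39 / 234 / 302 / 148 / 1221.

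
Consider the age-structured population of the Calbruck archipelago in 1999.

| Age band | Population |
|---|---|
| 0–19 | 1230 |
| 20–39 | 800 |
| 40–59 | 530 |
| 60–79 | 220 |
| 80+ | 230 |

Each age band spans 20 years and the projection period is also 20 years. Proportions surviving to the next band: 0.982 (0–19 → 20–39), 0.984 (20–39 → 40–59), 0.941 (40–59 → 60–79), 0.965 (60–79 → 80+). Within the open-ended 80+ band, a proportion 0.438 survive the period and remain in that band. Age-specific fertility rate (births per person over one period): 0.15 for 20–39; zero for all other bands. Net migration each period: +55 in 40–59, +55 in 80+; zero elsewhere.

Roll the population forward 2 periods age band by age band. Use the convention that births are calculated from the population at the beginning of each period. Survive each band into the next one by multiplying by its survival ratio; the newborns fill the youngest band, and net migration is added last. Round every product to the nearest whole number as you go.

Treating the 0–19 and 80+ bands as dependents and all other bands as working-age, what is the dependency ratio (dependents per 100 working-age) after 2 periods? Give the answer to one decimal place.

40.8

Call the groups 1 to 5, youngest first.
Period 1:
Births: 800 × 0.15 = 120
Group 2: 1230 × 0.982 = 1208
Group 3: 800 × 0.984 = 787
Group 4: 530 × 0.941 = 499
Group 5: 220 × 0.965 + 230 × 0.438 = 212 + 101 = 313
Net migration: Group 3 + 55 → 842; Group 5 + 55 → 368
→ [120, 1208, 842, 499, 368]
Period 2:
Births: 1208 × 0.15 = 181
Group 2: 120 × 0.982 = 118
Group 3: 1208 × 0.984 = 1189
Group 4: 842 × 0.941 = 792
Group 5: 499 × 0.965 + 368 × 0.438 = 482 + 161 = 643
Net migration: Group 3 + 55 → 1244; Group 5 + 55 → 698
→ [181, 118, 1244, 792, 698]
Dependents (band 0–19 + band 80+) = 181 + 698 = 879; working-age = 2154; ratio = 879/2154 × 100 = 40.8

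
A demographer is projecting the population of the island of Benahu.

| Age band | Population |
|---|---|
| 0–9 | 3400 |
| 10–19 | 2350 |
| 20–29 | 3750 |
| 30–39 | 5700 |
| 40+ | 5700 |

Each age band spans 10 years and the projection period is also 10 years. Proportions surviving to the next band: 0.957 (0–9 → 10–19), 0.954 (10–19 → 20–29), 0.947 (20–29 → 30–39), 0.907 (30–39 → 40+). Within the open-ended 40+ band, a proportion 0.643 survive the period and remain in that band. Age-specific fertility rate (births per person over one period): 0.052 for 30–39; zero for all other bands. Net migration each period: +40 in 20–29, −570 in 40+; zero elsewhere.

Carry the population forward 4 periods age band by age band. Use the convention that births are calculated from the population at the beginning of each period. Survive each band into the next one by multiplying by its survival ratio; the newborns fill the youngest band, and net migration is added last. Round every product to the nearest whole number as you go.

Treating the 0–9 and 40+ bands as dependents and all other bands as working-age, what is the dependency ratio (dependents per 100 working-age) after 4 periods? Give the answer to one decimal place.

[period 1]
Births: 5700 × 0.052 = 296
10–19: 3400 × 0.957 = 3254
20–29: 2350 × 0.954 = 2242
30–39: 3750 × 0.947 = 3551
40+: 5700 × 0.907 + 5700 × 0.643 = 5170 + 3665 = 8835
Net migration: 20–29 + 40 → 2282; 40+ − 570 → 8265
Giving 296 / 3254 / 2282 / 3551 / 8265.
[period 2]
Births: 3551 × 0.052 = 185
10–19: 296 × 0.957 = 283
20–29: 3254 × 0.954 = 3104
30–39: 2282 × 0.947 = 2161
40+: 3551 × 0.907 + 8265 × 0.643 = 3221 + 5314 = 8535
Net migration: 20–29 + 40 → 3144; 40+ − 570 → 7965
Giving 185 / 283 / 3144 / 2161 / 7965.
[period 3]
Births: 2161 × 0.052 = 112
10–19: 185 × 0.957 = 177
20–29: 283 × 0.954 = 270
30–39: 3144 × 0.947 = 2977
40+: 2161 × 0.907 + 7965 × 0.643 = 1960 + 5121 = 7081
Net migration: 20–29 + 40 → 310; 40+ − 570 → 6511
Giving 112 / 177 / 310 / 2977 / 6511.
[period 4]
Births: 2977 × 0.052 = 155
10–19: 112 × 0.957 = 107
20–29: 177 × 0.954 = 169
30–39: 310 × 0.947 = 294
40+: 2977 × 0.907 + 6511 × 0.643 = 2700 + 4187 = 6887
Net migration: 20–29 + 40 → 209; 40+ − 570 → 6317
Giving 155 / 107 / 209 / 294 / 6317.
Dependents (band 0–9 + band 40+) = 155 + 6317 = 6472; working-age = 610; ratio = 6472/610 × 100 = 1061.0

1061.0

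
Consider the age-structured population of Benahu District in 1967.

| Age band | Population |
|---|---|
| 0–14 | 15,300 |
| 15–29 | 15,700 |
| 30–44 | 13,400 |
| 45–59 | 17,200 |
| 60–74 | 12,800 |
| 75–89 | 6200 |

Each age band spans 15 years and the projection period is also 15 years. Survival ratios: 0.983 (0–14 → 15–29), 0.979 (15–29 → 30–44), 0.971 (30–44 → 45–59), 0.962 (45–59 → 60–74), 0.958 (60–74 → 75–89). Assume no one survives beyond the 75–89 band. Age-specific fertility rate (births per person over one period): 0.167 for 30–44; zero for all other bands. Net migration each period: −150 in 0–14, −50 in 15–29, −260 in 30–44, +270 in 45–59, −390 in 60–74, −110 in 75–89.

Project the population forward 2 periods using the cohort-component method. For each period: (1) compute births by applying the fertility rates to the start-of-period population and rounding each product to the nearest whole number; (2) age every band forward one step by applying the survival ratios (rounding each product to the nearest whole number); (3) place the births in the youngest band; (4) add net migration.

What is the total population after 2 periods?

61486

[period 1]
Births: 13400 × 0.167 = 2238
15–29: 15300 × 0.983 = 15040
30–44: 15700 × 0.979 = 15370
45–59: 13400 × 0.971 = 13011
60–74: 17200 × 0.962 = 16546
75–89: 12800 × 0.958 = 12262
Net migration: 0–14 − 150 → 2088; 15–29 − 50 → 14990; 30–44 − 260 → 15110; 45–59 + 270 → 13281; 60–74 − 390 → 16156; 75–89 − 110 → 12152
→ [2088, 14990, 15110, 13281, 16156, 12152]
[period 2]
Births: 15110 × 0.167 = 2523
15–29: 2088 × 0.983 = 2053
30–44: 14990 × 0.979 = 14675
45–59: 15110 × 0.971 = 14672
60–74: 13281 × 0.962 = 12776
75–89: 16156 × 0.958 = 15477
Net migration: 0–14 − 150 → 2373; 15–29 − 50 → 2003; 30–44 − 260 → 14415; 45–59 + 270 → 14942; 60–74 − 390 → 12386; 75–89 − 110 → 15367
→ [2373, 2003, 14415, 14942, 12386, 15367]
Total after period 2: 2373 + 2003 + 14415 + 14942 + 12386 + 15367 = 61486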